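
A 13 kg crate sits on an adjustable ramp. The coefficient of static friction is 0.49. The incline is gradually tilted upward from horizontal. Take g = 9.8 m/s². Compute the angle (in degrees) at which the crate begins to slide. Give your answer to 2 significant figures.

26°

At the threshold of sliding, static friction is at its maximum μ_s N and exactly balances the weight component along the incline: mg sin θ = μ_s mg cos θ.
Hence tan θ = μ_s = 0.49, so θ = arctan(0.49) = 26.1049°.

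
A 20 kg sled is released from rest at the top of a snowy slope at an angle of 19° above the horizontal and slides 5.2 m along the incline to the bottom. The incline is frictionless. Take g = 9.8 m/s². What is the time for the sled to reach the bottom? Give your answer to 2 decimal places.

1.81 s

The weight component along the incline is mg sin 19° = 63.811 N and the normal force is N = mg cos 19° = 185.322 N.
With no friction, a = g sin 19° = 3.1906 m/s².
Starting from rest, L = ½at², so t = √(2L/a) = √(2 × 5.2 / 3.1906) = 1.8054 s.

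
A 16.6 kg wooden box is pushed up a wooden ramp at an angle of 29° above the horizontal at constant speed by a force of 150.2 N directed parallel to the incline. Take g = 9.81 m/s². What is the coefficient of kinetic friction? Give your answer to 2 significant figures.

0.50

At constant speed ΣF = 0 along the incline. The applied 150.2 N acts up the slope; the weight component mg sin 29° = 78.949 N and kinetic friction μN both act down the slope.
So 150.2 = 78.949 + μ × 142.428, giving μ = (150.2 − 78.949) / 142.428 = 0.5003.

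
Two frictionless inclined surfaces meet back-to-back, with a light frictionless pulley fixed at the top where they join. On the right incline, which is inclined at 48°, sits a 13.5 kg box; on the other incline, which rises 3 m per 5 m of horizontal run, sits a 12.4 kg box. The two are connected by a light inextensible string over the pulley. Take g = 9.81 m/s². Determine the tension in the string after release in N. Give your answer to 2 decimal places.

Resolve each weight along its own incline: the 13.5 kg mass has component 13.5 × 9.81 × sin 48° = 98.418 N down its slope, and the 12.4 kg mass has 12.4 × 9.81 × sin 30.96° = 62.585 N down its slope.
The 13.5 kg side's 98.418 N exceeds the other side's 62.585 N, so that mass slides down and the 12.4 kg mass slides up. Taking that direction as positive, Newton's second law for the whole system gives 98.418 − 62.585 = (13.5 + 12.4) a, so a = 35.833 / 25.9 = 1.3835 m/s².
For the 12.4 kg mass (up-slope positive): T − 62.585 = 12.4 × 1.3835, so T = 79.740 N.

79.74 N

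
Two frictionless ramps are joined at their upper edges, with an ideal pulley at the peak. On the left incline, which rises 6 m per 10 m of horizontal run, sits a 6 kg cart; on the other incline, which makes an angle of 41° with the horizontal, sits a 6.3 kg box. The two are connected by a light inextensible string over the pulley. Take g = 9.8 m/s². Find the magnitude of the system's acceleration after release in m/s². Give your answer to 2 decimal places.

0.83 m/s²

Resolve each weight along its own incline: the 6 kg mass has component 6 × 9.8 × sin 30.96° = 30.252 N down its slope, and the 6.3 kg mass has 6.3 × 9.8 × sin 41° = 40.505 N down its slope.
The 6.3 kg side's 40.505 N exceeds the other side's 30.252 N, so that mass slides down and the 6 kg mass slides up. Taking that direction as positive, Newton's second law for the whole system gives 40.505 − 30.252 = (6 + 6.3) a, so a = 10.253 / 12.3 = 0.8336 m/s².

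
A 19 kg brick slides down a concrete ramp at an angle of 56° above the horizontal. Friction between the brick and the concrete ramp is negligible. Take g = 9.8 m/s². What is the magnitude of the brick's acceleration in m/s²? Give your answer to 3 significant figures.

8.12 m/s²

Resolving the weight along the incline: the component pulling the brick down the slope is mg sin 56° = 19 × 9.8 × 0.8290 = 154.360 N, and the normal force is N = mg cos 56° = 19 × 9.8 × 0.5592 = 104.123 N.
With no friction the net force along the incline is 154.360 N, so a = g sin 56° = 154.360 / 19 = 8.1242 m/s².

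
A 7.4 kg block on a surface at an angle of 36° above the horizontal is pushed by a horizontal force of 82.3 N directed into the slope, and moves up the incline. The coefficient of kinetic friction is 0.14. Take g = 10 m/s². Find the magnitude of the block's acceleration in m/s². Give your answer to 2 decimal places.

The horizontal push has components F cos 36° = 82.3 × 0.8090 = 66.581 N up the incline and F sin 36° = 82.3 × 0.5878 = 48.376 N pressing into the surface.
The normal force is therefore N = mg cos 36° + F sin 36° = 59.866 + 48.376 = 108.242 N, and kinetic friction down the slope is μN = 0.14 × 108.242 = 15.154 N.
Along the incline: F cos 36° − mg sin 36° − μN = ma, so 66.581 − 43.497 − 15.154 = 7.4 a, giving a = 1.0716 m/s².

1.07 m/s²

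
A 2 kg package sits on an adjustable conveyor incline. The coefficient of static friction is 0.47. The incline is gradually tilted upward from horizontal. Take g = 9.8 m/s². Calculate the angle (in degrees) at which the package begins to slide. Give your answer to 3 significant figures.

25.2°

At the threshold of sliding, static friction is at its maximum μ_s N and exactly balances the weight component along the incline: mg sin θ = μ_s mg cos θ.
Hence tan θ = μ_s = 0.47, so θ = arctan(0.47) = 25.1735°.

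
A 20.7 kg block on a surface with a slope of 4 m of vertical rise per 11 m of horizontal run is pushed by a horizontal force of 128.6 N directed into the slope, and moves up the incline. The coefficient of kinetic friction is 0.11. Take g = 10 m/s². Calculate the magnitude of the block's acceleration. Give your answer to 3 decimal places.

1.154 m/s²

The horizontal push has components F cos 19.98° = 128.6 × 0.9398 = 120.858 N up the incline and F sin 19.98° = 128.6 × 0.3417 = 43.943 N pressing into the surface.
The normal force is therefore N = mg cos 19.98° + F sin 19.98° = 194.539 + 43.943 = 238.482 N, and kinetic friction down the slope is μN = 0.11 × 238.482 = 26.233 N.
Along the incline: F cos 19.98° − mg sin 19.98° − μN = ma, so 120.858 − 70.732 − 26.233 = 20.7 a, giving a = 1.1543 m/s².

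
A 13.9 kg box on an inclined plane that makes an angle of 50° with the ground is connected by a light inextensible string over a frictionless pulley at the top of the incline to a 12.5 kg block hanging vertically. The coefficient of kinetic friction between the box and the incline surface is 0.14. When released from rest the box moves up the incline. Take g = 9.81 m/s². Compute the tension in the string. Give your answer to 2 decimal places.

For the box on the incline: the weight component along the slope is m₁g sin 50° = 13.9 × 9.81 × 0.7660 = 104.451 N and the normal force is N = m₁g cos 50° = 87.650 N.
Kinetic friction opposes the box's motion up the incline: f = μN = 0.14 × 87.650 = 12.271 N acting down the slope.
Newton's second law for the box (up-slope positive): T − 104.451 − 12.271 = 13.9 a. For the hanging block (downward positive): 12.5 × 9.81 − T = 12.5 a.
Adding the two equations eliminates T: 5.903 = 26.4 a, so a = 0.2236 m/s².
Then from the hanging block's equation, T = 12.5 × (9.81 − 0.2236) = 119.830 N.

119.83 N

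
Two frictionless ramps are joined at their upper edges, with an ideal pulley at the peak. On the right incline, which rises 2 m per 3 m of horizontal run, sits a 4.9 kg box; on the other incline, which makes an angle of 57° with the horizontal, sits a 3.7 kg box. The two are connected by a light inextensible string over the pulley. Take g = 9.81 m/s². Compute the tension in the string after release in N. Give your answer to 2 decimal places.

Resolve each weight along its own incline: the 4.9 kg mass has component 4.9 × 9.81 × sin 33.69° = 26.664 N down its slope, and the 3.7 kg mass has 3.7 × 9.81 × sin 57° = 30.441 N down its slope.
The 3.7 kg side's 30.441 N exceeds the other side's 26.664 N, so that mass slides down and the 4.9 kg mass slides up. Taking that direction as positive, Newton's second law for the whole system gives 30.441 − 26.664 = (4.9 + 3.7) a, so a = 3.777 / 8.6 = 0.4392 m/s².
For the 4.9 kg mass (up-slope positive): T − 26.664 = 4.9 × 0.4392, so T = 28.816 N.

28.82 N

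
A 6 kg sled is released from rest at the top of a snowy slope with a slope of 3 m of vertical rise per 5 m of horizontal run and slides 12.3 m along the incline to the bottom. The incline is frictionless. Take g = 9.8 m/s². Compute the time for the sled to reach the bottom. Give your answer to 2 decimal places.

2.21 s

The weight component along the incline is mg sin 30.96° = 30.252 N and the normal force is N = mg cos 30.96° = 50.421 N.
With no friction, a = g sin 30.96° = 5.0421 m/s².
Starting from rest, L = ½at², so t = √(2L/a) = √(2 × 12.3 / 5.0421) = 2.2088 s.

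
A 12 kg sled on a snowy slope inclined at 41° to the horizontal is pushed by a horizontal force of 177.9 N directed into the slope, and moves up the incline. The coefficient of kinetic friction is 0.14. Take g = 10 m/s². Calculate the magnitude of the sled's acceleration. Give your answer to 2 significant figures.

2.2 m/s²

The horizontal push has components F cos 41° = 177.9 × 0.7547 = 134.261 N up the incline and F sin 41° = 177.9 × 0.6561 = 116.720 N pressing into the surface.
The normal force is therefore N = mg cos 41° + F sin 41° = 90.564 + 116.720 = 207.284 N, and kinetic friction down the slope is μN = 0.14 × 207.284 = 29.020 N.
Along the incline: F cos 41° − mg sin 41° − μN = ma, so 134.261 − 78.732 − 29.020 = 12 a, giving a = 2.2091 m/s².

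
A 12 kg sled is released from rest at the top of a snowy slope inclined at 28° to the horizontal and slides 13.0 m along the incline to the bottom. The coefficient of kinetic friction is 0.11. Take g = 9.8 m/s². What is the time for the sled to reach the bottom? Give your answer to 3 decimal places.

The weight component along the incline is mg sin 28° = 55.210 N and the normal force is N = mg cos 28° = 103.835 N.
Friction up the slope is f = μN = 0.11 × 103.835 = 11.422 N, so the net downslope force is 55.210 − 11.422 = 43.788 N and a = 43.788 / 12 = 3.6490 m/s².
Starting from rest, L = ½at², so t = √(2L/a) = √(2 × 13.0 / 3.6490) = 2.6693 s.

2.669 s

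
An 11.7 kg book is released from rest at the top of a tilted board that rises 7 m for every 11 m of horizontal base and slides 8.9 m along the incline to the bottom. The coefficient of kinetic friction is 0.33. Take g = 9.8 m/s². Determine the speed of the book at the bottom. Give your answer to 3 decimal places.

6.715 m/s

The weight component along the incline is mg sin 32.47° = 61.558 N and the normal force is N = mg cos 32.47° = 96.734 N.
Friction up the slope is f = μN = 0.33 × 96.734 = 31.922 N, so the net downslope force is 61.558 − 31.922 = 29.636 N and a = 29.636 / 11.7 = 2.5330 m/s².
Starting from rest over a distance of 8.9 m, v² = 2aL = 2 × 2.5330 × 8.9 = 45.0874, so v = 6.7147 m/s.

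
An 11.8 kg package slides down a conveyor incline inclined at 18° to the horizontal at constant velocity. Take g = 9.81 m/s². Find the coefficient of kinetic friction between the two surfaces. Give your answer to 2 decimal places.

0.32

At constant velocity the net force along the incline is zero: mg sin 18° = μ mg cos 18°.
So μ = tan 18° = 0.3090 / 0.9511 = 0.3249.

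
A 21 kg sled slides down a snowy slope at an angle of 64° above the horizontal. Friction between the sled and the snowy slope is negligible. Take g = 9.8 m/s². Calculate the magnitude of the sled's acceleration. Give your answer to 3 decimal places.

8.808 m/s²

Resolving the weight along the incline: the component pulling the sled down the slope is mg sin 64° = 21 × 9.8 × 0.8988 = 184.973 N, and the normal force is N = mg cos 64° = 21 × 9.8 × 0.4384 = 90.223 N.
With no friction the net force along the incline is 184.973 N, so a = g sin 64° = 184.973 / 21 = 8.8082 m/s².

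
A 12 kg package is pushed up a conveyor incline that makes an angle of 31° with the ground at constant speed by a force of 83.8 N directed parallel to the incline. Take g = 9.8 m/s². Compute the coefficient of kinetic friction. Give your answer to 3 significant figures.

0.230

At constant speed ΣF = 0 along the incline. The applied 83.8 N acts up the slope; the weight component mg sin 31° = 60.568 N and kinetic friction μN both act down the slope.
So 83.8 = 60.568 + μ × 100.803, giving μ = (83.8 − 60.568) / 100.803 = 0.2305.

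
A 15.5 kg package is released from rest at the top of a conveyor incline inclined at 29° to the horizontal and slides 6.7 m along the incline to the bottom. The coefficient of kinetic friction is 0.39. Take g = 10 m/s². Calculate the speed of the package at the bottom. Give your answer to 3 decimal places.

The weight component along the incline is mg sin 29° = 75.145 N and the normal force is N = mg cos 29° = 135.566 N.
Friction up the slope is f = μN = 0.39 × 135.566 = 52.871 N, so the net downslope force is 75.145 − 52.871 = 22.274 N and a = 22.274 / 15.5 = 1.4370 m/s².
Starting from rest over a distance of 6.7 m, v² = 2aL = 2 × 1.4370 × 6.7 = 19.2558, so v = 4.3881 m/s.

4.388 m/s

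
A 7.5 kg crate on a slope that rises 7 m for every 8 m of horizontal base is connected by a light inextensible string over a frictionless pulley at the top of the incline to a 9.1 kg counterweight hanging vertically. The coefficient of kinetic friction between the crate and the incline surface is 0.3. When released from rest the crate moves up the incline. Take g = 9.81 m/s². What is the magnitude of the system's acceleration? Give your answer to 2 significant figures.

For the crate on the incline: the weight component along the slope is m₁g sin 41.19° = 7.5 × 9.81 × 0.6585 = 48.449 N and the normal force is N = m₁g cos 41.19° = 55.371 N.
Kinetic friction opposes the crate's motion up the incline: f = μN = 0.3 × 55.371 = 16.611 N acting down the slope.
Newton's second law for the crate (up-slope positive): T − 48.449 − 16.611 = 7.5 a. For the hanging counterweight (downward positive): 9.1 × 9.81 − T = 9.1 a.
Adding the two equations eliminates T: 24.211 = 16.6 a, so a = 1.4585 m/s².

1.5 m/s²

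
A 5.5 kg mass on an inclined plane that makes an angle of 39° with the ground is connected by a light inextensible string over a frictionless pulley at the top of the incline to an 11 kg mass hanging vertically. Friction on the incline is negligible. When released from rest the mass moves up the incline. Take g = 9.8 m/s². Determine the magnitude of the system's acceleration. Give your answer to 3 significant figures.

For the mass on the incline: the weight component along the slope is m₁g sin 39° = 5.5 × 9.8 × 0.6293 = 33.919 N and the normal force is N = m₁g cos 39° = 41.888 N.
Newton's second law for the mass (up-slope positive): T − 33.919 = 5.5 a. For the hanging mass (downward positive): 11 × 9.8 − T = 11 a.
Adding the two equations eliminates T: 73.881 = 16.5 a, so a = 4.4776 m/s².

4.48 m/s²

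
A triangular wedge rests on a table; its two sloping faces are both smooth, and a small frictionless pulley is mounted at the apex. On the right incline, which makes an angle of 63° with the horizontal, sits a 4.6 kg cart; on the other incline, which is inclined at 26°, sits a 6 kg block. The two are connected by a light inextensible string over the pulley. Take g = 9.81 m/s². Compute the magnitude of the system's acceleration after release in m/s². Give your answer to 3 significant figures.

Resolve each weight along its own incline: the 4.6 kg mass has component 4.6 × 9.81 × sin 63° = 40.208 N down its slope, and the 6 kg mass has 6 × 9.81 × sin 26° = 25.803 N down its slope.
The 4.6 kg side's 40.208 N exceeds the other side's 25.803 N, so that mass slides down and the 6 kg mass slides up. Taking that direction as positive, Newton's second law for the whole system gives 40.208 − 25.803 = (4.6 + 6) a, so a = 14.405 / 10.6 = 1.3590 m/s².

1.36 m/s²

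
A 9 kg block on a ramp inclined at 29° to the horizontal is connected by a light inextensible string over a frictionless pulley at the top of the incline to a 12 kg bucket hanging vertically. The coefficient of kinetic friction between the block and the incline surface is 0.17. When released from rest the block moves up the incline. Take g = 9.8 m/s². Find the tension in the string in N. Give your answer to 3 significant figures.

For the block on the incline: the weight component along the slope is m₁g sin 29° = 9 × 9.8 × 0.4848 = 42.759 N and the normal force is N = m₁g cos 29° = 77.141 N.
Kinetic friction opposes the block's motion up the incline: f = μN = 0.17 × 77.141 = 13.114 N acting down the slope.
Newton's second law for the block (up-slope positive): T − 42.759 − 13.114 = 9 a. For the hanging bucket (downward positive): 12 × 9.8 − T = 12 a.
Adding the two equations eliminates T: 61.727 = 21 a, so a = 2.9394 m/s².
Then from the hanging bucket's equation, T = 12 × (9.8 − 2.9394) = 82.327 N.

82.3 N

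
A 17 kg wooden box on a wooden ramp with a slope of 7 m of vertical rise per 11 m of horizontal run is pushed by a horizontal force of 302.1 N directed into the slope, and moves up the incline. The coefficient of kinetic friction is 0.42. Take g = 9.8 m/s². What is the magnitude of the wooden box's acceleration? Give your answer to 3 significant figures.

2.25 m/s²

The horizontal push has components F cos 32.47° = 302.1 × 0.8437 = 254.882 N up the incline and F sin 32.47° = 302.1 × 0.5369 = 162.197 N pressing into the surface.
The normal force is therefore N = mg cos 32.47° + F sin 32.47° = 140.560 + 162.197 = 302.757 N, and kinetic friction down the slope is μN = 0.42 × 302.757 = 127.158 N.
Along the incline: F cos 32.47° − mg sin 32.47° − μN = ma, so 254.882 − 89.448 − 127.158 = 17 a, giving a = 2.2515 m/s².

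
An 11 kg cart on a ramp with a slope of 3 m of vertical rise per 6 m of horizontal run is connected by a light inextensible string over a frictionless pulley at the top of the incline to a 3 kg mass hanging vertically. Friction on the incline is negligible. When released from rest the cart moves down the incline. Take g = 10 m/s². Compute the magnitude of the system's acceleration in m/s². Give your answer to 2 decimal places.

1.37 m/s²

For the cart on the incline: the weight component along the slope is m₁g sin 26.57° = 11 × 10 × 0.4472 = 49.192 N and the normal force is N = m₁g cos 26.57° = 98.387 N.
Newton's second law for the cart (down-slope positive): 49.192 − T = 11 a. For the hanging mass (upward positive): T − 3 × 10 = 3 a.
Adding the two equations eliminates T: 19.192 = 14 a, so a = 1.3709 m/s².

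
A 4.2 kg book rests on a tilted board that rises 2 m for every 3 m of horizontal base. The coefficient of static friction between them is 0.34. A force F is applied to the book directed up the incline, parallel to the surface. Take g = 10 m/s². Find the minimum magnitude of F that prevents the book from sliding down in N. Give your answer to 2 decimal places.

11.42 N

The normal force is N = mg cos 33.69° = 34.946 N. With F at its minimum the book is on the verge of sliding down, so static friction is at its maximum μ_s N = 0.34 × 34.946 = 11.882 N and acts up the slope.
Equilibrium along the incline: F + μ_s N = mg sin 33.69°, so F = 23.297 − 11.882 = 11.415 N.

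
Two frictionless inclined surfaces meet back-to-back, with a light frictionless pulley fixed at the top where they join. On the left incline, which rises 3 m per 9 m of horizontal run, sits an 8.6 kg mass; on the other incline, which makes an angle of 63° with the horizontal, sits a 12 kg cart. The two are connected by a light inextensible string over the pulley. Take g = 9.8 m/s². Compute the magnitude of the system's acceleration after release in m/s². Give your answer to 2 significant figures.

Resolve each weight along its own incline: the 8.6 kg mass has component 8.6 × 9.8 × sin 18.43° = 26.652 N down its slope, and the 12 kg mass has 12 × 9.8 × sin 63° = 104.782 N down its slope.
The 12 kg side's 104.782 N exceeds the other side's 26.652 N, so that mass slides down and the 8.6 kg mass slides up. Taking that direction as positive, Newton's second law for the whole system gives 104.782 − 26.652 = (8.6 + 12) a, so a = 78.130 / 20.6 = 3.7927 m/s².

3.8 m/s²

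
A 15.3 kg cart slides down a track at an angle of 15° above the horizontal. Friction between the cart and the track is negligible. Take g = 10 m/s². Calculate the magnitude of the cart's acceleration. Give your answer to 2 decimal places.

Resolving the weight along the incline: the component pulling the cart down the slope is mg sin 15° = 15.3 × 10 × 0.2588 = 39.596 N, and the normal force is N = mg cos 15° = 15.3 × 10 × 0.9659 = 147.783 N.
With no friction the net force along the incline is 39.596 N, so a = g sin 15° = 39.596 / 15.3 = 2.5880 m/s².

2.59 m/s²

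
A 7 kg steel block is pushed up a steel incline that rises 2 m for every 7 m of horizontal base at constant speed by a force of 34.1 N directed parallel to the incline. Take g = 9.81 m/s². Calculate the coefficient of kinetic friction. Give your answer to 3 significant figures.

At constant speed ΣF = 0 along the incline. The applied 34.1 N acts up the slope; the weight component mg sin 15.95° = 18.865 N and kinetic friction μN both act down the slope.
So 34.1 = 18.865 + μ × 66.028, giving μ = (34.1 − 18.865) / 66.028 = 0.2307.

0.231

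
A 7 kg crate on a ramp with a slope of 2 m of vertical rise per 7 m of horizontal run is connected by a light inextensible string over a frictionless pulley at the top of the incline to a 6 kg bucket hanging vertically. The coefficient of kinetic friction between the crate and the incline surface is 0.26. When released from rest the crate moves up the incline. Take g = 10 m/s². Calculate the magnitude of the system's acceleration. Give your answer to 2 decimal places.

For the crate on the incline: the weight component along the slope is m₁g sin 15.95° = 7 × 10 × 0.2747 = 19.229 N and the normal force is N = m₁g cos 15.95° = 67.307 N.
Kinetic friction opposes the crate's motion up the incline: f = μN = 0.26 × 67.307 = 17.500 N acting down the slope.
Newton's second law for the crate (up-slope positive): T − 19.229 − 17.500 = 7 a. For the hanging bucket (downward positive): 6 × 10 − T = 6 a.
Adding the two equations eliminates T: 23.271 = 13 a, so a = 1.7901 m/s².

1.79 m/s²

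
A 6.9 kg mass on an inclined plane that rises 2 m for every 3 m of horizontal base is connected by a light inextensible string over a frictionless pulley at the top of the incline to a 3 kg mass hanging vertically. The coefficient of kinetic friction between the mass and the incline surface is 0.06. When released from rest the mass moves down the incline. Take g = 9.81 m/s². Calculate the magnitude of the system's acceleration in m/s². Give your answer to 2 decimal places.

0.48 m/s²

For the mass on the incline: the weight component along the slope is m₁g sin 33.69° = 6.9 × 9.81 × 0.5547 = 37.547 N and the normal force is N = m₁g cos 33.69° = 56.321 N.
Kinetic friction opposes the mass's motion down the incline: f = μN = 0.06 × 56.321 = 3.379 N acting up the slope.
Newton's second law for the mass (down-slope positive): 37.547 − 3.379 − T = 6.9 a. For the hanging mass (upward positive): T − 3 × 9.81 = 3 a.
Adding the two equations eliminates T: 4.738 = 9.9 a, so a = 0.4786 m/s².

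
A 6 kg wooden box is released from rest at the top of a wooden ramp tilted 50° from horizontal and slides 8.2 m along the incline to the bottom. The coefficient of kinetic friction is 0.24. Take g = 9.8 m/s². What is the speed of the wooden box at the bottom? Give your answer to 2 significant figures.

9.9 m/s

The weight component along the incline is mg sin 50° = 45.043 N and the normal force is N = mg cos 50° = 37.796 N.
Friction up the slope is f = μN = 0.24 × 37.796 = 9.071 N, so the net downslope force is 45.043 − 9.071 = 35.972 N and a = 35.972 / 6 = 5.9953 m/s².
Starting from rest over a distance of 8.2 m, v² = 2aL = 2 × 5.9953 × 8.2 = 98.3229, so v = 9.9158 m/s.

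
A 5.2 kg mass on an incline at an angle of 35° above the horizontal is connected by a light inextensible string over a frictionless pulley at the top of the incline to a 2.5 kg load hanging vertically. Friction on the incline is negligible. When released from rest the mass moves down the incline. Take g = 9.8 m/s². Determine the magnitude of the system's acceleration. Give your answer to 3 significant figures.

For the mass on the incline: the weight component along the slope is m₁g sin 35° = 5.2 × 9.8 × 0.5736 = 29.231 N and the normal force is N = m₁g cos 35° = 41.744 N.
Newton's second law for the mass (down-slope positive): 29.231 − T = 5.2 a. For the hanging load (upward positive): T − 2.5 × 9.8 = 2.5 a.
Adding the two equations eliminates T: 4.731 = 7.7 a, so a = 0.6144 m/s².

0.614 m/s²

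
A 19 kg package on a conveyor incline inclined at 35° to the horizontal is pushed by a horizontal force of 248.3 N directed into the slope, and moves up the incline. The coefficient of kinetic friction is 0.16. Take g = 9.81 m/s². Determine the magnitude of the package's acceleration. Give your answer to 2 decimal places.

The horizontal push has components F cos 35° = 248.3 × 0.8192 = 203.407 N up the incline and F sin 35° = 248.3 × 0.5736 = 142.425 N pressing into the surface.
The normal force is therefore N = mg cos 35° + F sin 35° = 152.691 + 142.425 = 295.116 N, and kinetic friction down the slope is μN = 0.16 × 295.116 = 47.219 N.
Along the incline: F cos 35° − mg sin 35° − μN = ma, so 203.407 − 106.913 − 47.219 = 19 a, giving a = 2.5934 m/s².

2.59 m/s²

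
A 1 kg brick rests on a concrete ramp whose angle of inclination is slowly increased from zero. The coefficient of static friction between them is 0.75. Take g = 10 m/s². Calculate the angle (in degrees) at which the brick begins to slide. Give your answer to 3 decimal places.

36.870°

At the threshold of sliding, static friction is at its maximum μ_s N and exactly balances the weight component along the incline: mg sin θ = μ_s mg cos θ.
Hence tan θ = μ_s = 0.75, so θ = arctan(0.75) = 36.8699°.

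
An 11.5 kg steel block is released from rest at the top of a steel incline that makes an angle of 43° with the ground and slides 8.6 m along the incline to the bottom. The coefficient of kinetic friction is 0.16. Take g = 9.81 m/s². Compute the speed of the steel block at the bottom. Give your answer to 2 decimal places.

The weight component along the incline is mg sin 43° = 76.940 N and the normal force is N = mg cos 43° = 82.508 N.
Friction up the slope is f = μN = 0.16 × 82.508 = 13.201 N, so the net downslope force is 76.940 − 13.201 = 63.739 N and a = 63.739 / 11.5 = 5.5425 m/s².
Starting from rest over a distance of 8.6 m, v² = 2aL = 2 × 5.5425 × 8.6 = 95.3310, so v = 9.7638 m/s.

9.76 m/s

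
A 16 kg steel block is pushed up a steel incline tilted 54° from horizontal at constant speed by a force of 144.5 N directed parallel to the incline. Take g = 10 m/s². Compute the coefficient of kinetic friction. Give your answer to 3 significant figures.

0.160

At constant speed ΣF = 0 along the incline. The applied 144.5 N acts up the slope; the weight component mg sin 54° = 129.443 N and kinetic friction μN both act down the slope.
So 144.5 = 129.443 + μ × 94.046, giving μ = (144.5 − 129.443) / 94.046 = 0.1601.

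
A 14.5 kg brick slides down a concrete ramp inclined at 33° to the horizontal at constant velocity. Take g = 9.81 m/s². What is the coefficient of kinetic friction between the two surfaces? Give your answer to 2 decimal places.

At constant velocity the net force along the incline is zero: mg sin 33° = μ mg cos 33°.
So μ = tan 33° = 0.5446 / 0.8387 = 0.6493.

0.65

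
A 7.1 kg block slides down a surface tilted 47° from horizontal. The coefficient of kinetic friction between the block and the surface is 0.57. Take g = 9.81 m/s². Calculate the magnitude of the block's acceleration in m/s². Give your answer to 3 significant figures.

Resolving the weight along the incline: the component pulling the block down the slope is mg sin 47° = 7.1 × 9.81 × 0.7314 = 50.943 N, and the normal force is N = mg cos 47° = 7.1 × 9.81 × 0.6820 = 47.502 N.
Kinetic friction acts up the slope with magnitude f = μN = 0.57 × 47.502 = 27.076 N.
Net force along the incline is 50.943 − 27.076 = 23.867 N, so a = 23.867 / 7.1 = 3.3615 m/s².

3.36 m/s²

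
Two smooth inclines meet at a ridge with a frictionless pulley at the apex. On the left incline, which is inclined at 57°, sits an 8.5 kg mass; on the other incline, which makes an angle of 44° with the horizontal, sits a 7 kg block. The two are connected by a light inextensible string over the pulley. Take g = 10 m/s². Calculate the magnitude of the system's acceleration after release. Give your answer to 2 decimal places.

Resolve each weight along its own incline: the 8.5 kg mass has component 8.5 × 10 × sin 57° = 71.287 N down its slope, and the 7 kg mass has 7 × 10 × sin 44° = 48.626 N down its slope.
The 8.5 kg side's 71.287 N exceeds the other side's 48.626 N, so that mass slides down and the 7 kg mass slides up. Taking that direction as positive, Newton's second law for the whole system gives 71.287 − 48.626 = (8.5 + 7) a, so a = 22.661 / 15.5 = 1.4620 m/s².

1.46 m/s²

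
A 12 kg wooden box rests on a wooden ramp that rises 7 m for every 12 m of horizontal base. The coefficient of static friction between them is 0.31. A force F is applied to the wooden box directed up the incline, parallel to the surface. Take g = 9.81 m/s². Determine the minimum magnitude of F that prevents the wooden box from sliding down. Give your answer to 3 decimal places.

27.794 N

The normal force is N = mg cos 30.26° = 101.684 N. With F at its minimum the wooden box is on the verge of sliding down, so static friction is at its maximum μ_s N = 0.31 × 101.684 = 31.522 N and acts up the slope.
Equilibrium along the incline: F + μ_s N = mg sin 30.26°, so F = 59.316 − 31.522 = 27.794 N.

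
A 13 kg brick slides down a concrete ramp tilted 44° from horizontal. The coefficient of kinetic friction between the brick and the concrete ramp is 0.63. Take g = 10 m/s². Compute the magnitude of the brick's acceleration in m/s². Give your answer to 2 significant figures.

2.4 m/s²

Resolving the weight along the incline: the component pulling the brick down the slope is mg sin 44° = 13 × 10 × 0.6947 = 90.311 N, and the normal force is N = mg cos 44° = 13 × 10 × 0.7193 = 93.509 N.
Kinetic friction acts up the slope with magnitude f = μN = 0.63 × 93.509 = 58.911 N.
Net force along the incline is 90.311 − 58.911 = 31.400 N, so a = 31.400 / 13 = 2.4154 m/s².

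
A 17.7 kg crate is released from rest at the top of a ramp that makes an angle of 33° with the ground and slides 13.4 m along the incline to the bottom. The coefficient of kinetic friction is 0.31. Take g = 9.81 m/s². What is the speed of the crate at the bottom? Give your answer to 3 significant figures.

The weight component along the incline is mg sin 33° = 94.569 N and the normal force is N = mg cos 33° = 145.624 N.
Friction up the slope is f = μN = 0.31 × 145.624 = 45.143 N, so the net downslope force is 94.569 − 45.143 = 49.426 N and a = 49.426 / 17.7 = 2.7924 m/s².
Starting from rest over a distance of 13.4 m, v² = 2aL = 2 × 2.7924 × 13.4 = 74.8363, so v = 8.6508 m/s.

8.65 m/s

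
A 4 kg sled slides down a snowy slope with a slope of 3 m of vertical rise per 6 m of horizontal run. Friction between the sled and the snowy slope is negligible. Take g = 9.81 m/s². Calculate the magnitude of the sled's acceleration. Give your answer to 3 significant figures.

Resolving the weight along the incline: the component pulling the sled down the slope is mg sin 26.57° = 4 × 9.81 × 0.4472 = 17.548 N, and the normal force is N = mg cos 26.57° = 4 × 9.81 × 0.8944 = 35.096 N.
With no friction the net force along the incline is 17.548 N, so a = g sin 26.57° = 17.548 / 4 = 4.3870 m/s².

4.39 m/s²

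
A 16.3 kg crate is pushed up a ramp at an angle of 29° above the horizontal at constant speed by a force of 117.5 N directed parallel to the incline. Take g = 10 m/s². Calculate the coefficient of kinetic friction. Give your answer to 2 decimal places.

0.27

At constant speed ΣF = 0 along the incline. The applied 117.5 N acts up the slope; the weight component mg sin 29° = 79.024 N and kinetic friction μN both act down the slope.
So 117.5 = 79.024 + μ × 142.563, giving μ = (117.5 − 79.024) / 142.563 = 0.2699.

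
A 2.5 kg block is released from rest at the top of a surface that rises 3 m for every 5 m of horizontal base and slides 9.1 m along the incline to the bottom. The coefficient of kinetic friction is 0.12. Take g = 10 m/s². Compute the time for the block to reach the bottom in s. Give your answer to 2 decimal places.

The weight component along the incline is mg sin 30.96° = 12.862 N and the normal force is N = mg cos 30.96° = 21.437 N.
Friction up the slope is f = μN = 0.12 × 21.437 = 2.572 N, so the net downslope force is 12.862 − 2.572 = 10.290 N and a = 10.290 / 2.5 = 4.1160 m/s².
Starting from rest, L = ½at², so t = √(2L/a) = √(2 × 9.1 / 4.1160) = 2.1028 s.

2.10 s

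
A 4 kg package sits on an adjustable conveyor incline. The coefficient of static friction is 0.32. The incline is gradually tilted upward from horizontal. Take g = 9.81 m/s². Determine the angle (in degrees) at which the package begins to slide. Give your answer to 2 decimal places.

17.74°

At the threshold of sliding, static friction is at its maximum μ_s N and exactly balances the weight component along the incline: mg sin θ = μ_s mg cos θ.
Hence tan θ = μ_s = 0.32, so θ = arctan(0.32) = 17.7447°.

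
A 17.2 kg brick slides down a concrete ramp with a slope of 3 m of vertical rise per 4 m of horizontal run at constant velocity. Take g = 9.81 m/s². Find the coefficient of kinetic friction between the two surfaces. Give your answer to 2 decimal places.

0.75

At constant velocity the net force along the incline is zero: mg sin 36.87° = μ mg cos 36.87°.
So μ = tan 36.87° = 0.6000 / 0.8000 = 0.7500.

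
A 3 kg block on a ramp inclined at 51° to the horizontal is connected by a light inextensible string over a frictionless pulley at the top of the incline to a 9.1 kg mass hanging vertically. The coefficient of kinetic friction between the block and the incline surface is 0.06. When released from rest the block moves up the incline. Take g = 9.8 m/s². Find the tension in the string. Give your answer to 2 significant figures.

40 N

For the block on the incline: the weight component along the slope is m₁g sin 51° = 3 × 9.8 × 0.7771 = 22.847 N and the normal force is N = m₁g cos 51° = 18.502 N.
Kinetic friction opposes the block's motion up the incline: f = μN = 0.06 × 18.502 = 1.110 N acting down the slope.
Newton's second law for the block (up-slope positive): T − 22.847 − 1.110 = 3 a. For the hanging mass (downward positive): 9.1 × 9.8 − T = 9.1 a.
Adding the two equations eliminates T: 65.223 = 12.1 a, so a = 5.3903 m/s².
Then from the hanging mass's equation, T = 9.1 × (9.8 − 5.3903) = 40.128 N.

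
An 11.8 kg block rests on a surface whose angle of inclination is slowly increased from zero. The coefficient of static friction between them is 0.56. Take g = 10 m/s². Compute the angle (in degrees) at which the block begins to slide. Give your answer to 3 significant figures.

At the threshold of sliding, static friction is at its maximum μ_s N and exactly balances the weight component along the incline: mg sin θ = μ_s mg cos θ.
Hence tan θ = μ_s = 0.56, so θ = arctan(0.56) = 29.2488°.

29.2°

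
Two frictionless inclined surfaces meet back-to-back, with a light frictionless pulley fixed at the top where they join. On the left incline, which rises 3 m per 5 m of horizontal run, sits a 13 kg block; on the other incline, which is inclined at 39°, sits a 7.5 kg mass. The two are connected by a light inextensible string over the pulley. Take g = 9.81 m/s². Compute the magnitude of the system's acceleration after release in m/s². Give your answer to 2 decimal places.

0.94 m/s²

Resolve each weight along its own incline: the 13 kg mass has component 13 × 9.81 × sin 30.96° = 65.614 N down its slope, and the 7.5 kg mass has 7.5 × 9.81 × sin 39° = 46.302 N down its slope.
The 13 kg side's 65.614 N exceeds the other side's 46.302 N, so that mass slides down and the 7.5 kg mass slides up. Taking that direction as positive, Newton's second law for the whole system gives 65.614 − 46.302 = (13 + 7.5) a, so a = 19.312 / 20.5 = 0.9420 m/s².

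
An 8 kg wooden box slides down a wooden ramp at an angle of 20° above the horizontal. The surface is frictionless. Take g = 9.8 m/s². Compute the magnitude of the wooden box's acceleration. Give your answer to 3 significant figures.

Resolving the weight along the incline: the component pulling the wooden box down the slope is mg sin 20° = 8 × 9.8 × 0.3420 = 26.813 N, and the normal force is N = mg cos 20° = 8 × 9.8 × 0.9397 = 73.672 N.
With no friction the net force along the incline is 26.813 N, so a = g sin 20° = 26.813 / 8 = 3.3516 m/s².

3.35 m/s²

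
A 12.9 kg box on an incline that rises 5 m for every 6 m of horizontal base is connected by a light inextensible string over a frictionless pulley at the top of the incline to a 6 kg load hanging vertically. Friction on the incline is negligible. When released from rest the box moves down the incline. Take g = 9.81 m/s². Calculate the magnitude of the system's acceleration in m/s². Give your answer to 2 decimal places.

For the box on the incline: the weight component along the slope is m₁g sin 39.81° = 12.9 × 9.81 × 0.6402 = 81.017 N and the normal force is N = m₁g cos 39.81° = 97.218 N.
Newton's second law for the box (down-slope positive): 81.017 − T = 12.9 a. For the hanging load (upward positive): T − 6 × 9.81 = 6 a.
Adding the two equations eliminates T: 22.157 = 18.9 a, so a = 1.1723 m/s².

1.17 m/s²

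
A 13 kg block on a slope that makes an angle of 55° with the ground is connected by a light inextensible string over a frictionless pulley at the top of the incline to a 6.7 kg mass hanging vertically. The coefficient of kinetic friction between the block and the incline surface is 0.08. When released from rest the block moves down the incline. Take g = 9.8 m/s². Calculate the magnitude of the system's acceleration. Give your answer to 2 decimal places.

1.67 m/s²

For the block on the incline: the weight component along the slope is m₁g sin 55° = 13 × 9.8 × 0.8192 = 104.366 N and the normal force is N = m₁g cos 55° = 73.074 N.
Kinetic friction opposes the block's motion down the incline: f = μN = 0.08 × 73.074 = 5.846 N acting up the slope.
Newton's second law for the block (down-slope positive): 104.366 − 5.846 − T = 13 a. For the hanging mass (upward positive): T − 6.7 × 9.8 = 6.7 a.
Adding the two equations eliminates T: 32.860 = 19.7 a, so a = 1.6680 m/s².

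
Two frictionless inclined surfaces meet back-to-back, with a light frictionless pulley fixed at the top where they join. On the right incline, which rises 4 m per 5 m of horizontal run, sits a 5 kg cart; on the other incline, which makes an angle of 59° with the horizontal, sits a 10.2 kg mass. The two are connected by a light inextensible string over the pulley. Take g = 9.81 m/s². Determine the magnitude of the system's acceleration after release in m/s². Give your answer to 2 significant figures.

3.6 m/s²

Resolve each weight along its own incline: the 5 kg mass has component 5 × 9.81 × sin 38.66° = 30.641 N down its slope, and the 10.2 kg mass has 10.2 × 9.81 × sin 59° = 85.770 N down its slope.
The 10.2 kg side's 85.770 N exceeds the other side's 30.641 N, so that mass slides down and the 5 kg mass slides up. Taking that direction as positive, Newton's second law for the whole system gives 85.770 − 30.641 = (5 + 10.2) a, so a = 55.129 / 15.2 = 3.6269 m/s².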